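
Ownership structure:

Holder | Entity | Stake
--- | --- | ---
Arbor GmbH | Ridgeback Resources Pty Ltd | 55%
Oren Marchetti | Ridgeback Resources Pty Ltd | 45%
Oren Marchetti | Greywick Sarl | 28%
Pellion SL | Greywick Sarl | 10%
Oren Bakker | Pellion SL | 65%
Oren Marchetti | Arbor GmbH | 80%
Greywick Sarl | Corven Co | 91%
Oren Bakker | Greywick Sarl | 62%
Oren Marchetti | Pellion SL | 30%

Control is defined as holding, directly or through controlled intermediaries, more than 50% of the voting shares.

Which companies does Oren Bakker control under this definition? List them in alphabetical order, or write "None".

Oren Bakker holds 65% of Pellion, so Oren Bakker controls Pellion.
Oren Bakker and Pellion together hold 62% + 10% = 72% of Greywick, so Oren Bakker controls Greywick.
Greywick holds 91% of Corven, so Oren Bakker controls Corven.
No other company's threshold is met.

Corven Co, Greywick Sarl, Pellion SL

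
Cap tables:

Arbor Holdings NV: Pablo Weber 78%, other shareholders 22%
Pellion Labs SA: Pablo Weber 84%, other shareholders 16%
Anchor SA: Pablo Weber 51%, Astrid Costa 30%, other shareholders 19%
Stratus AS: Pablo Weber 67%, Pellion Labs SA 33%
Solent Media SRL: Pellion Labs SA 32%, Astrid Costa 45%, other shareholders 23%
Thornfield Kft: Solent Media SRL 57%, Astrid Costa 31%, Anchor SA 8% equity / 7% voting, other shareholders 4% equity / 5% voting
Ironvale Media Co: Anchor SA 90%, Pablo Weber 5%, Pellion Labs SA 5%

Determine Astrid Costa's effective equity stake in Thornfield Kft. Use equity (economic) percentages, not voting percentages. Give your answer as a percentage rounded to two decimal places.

Astrid reaches Thornfield along 3 paths.
Via Solent: 45% × 57% = 25.65%.
Direct stake: 31% = 31%.
Via Anchor: 30% × 8% = 2.4%.
Total: 25.65% + 31% + 2.4% = 59.05%.

59.05%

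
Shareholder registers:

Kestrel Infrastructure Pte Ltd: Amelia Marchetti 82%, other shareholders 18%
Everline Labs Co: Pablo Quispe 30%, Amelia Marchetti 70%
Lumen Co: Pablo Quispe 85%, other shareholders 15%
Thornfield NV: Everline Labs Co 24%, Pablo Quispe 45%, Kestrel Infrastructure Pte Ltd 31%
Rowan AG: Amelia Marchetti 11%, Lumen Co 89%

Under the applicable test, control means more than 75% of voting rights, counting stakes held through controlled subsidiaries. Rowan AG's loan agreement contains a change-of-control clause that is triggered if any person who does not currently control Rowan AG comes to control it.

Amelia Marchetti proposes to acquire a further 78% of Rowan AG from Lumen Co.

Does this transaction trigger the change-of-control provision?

Yes

The purchase adds only to Amelia's holdings (Lumen's stake shrinks), so Amelia is the only person who could newly come to control Rowan.
Amelia holds 82% of Kestrel, so Amelia controls Kestrel.
In Rowan, Amelia's side holds only 11%, not > 75%.
So before the transaction, Amelia does not control Rowan.
After the purchase, Amelia's direct stake in Rowan rises to 11% + 78% = 89%, and Lumen's stake falls to 11%.
Amelia holds 89% of Rowan, so Amelia controls Rowan.
Amelia did not control Rowan before and does after, so the clause is triggered.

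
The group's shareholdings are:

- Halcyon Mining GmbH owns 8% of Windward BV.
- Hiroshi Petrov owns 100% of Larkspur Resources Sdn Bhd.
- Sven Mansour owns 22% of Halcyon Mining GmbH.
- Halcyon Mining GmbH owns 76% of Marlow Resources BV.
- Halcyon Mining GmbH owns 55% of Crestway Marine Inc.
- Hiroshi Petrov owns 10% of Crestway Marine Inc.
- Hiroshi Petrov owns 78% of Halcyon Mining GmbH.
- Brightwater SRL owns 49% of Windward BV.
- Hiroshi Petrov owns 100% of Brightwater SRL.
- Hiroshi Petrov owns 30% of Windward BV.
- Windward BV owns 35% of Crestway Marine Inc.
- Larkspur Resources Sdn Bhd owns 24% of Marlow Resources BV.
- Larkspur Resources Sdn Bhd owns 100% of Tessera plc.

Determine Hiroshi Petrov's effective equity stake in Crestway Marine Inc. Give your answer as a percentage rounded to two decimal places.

82.73%

Hiroshi reaches Crestway along 5 paths.
Via Brightwater → Windward: 100% × 49% × 35% = 17.15%.
Via Halcyon → Windward: 78% × 8% × 35% = 2.184%.
Via Windward: 30% × 35% = 10.5%.
Direct stake: 10% = 10%.
Via Halcyon: 78% × 55% = 42.9%.
Total: 17.15% + 2.184% + 10.5% + 10% + 42.9% = 82.734%.
Rounded: 82.73%.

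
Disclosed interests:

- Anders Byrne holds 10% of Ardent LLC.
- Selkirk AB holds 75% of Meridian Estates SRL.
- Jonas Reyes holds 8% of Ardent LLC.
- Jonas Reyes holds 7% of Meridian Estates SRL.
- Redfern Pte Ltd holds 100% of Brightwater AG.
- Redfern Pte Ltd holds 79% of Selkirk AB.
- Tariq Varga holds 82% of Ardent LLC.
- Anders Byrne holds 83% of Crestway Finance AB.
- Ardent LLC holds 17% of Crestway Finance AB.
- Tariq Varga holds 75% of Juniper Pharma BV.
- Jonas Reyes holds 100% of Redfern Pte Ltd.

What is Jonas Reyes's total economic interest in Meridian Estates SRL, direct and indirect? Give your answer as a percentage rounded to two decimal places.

66.25%

Jonas reaches Meridian along 2 paths.
Direct stake: 7% = 7%.
Via Redfern → Selkirk: 100% × 79% × 75% = 59.25%.
Total: 7% + 59.25% = 66.25%.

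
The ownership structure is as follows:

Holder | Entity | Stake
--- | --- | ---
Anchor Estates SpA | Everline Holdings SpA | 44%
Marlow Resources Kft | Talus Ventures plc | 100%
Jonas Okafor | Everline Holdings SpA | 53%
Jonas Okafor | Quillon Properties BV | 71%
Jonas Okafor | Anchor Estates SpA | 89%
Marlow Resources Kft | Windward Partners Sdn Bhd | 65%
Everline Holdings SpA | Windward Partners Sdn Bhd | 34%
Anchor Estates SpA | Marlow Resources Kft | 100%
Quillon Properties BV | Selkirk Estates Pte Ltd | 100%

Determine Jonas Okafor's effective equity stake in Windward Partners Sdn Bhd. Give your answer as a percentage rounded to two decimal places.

Jonas reaches Windward along 3 paths.
Via Anchor → Marlow: 89% × 100% × 65% = 57.85%.
Via Anchor → Everline: 89% × 44% × 34% = 13.3144%.
Via Everline: 53% × 34% = 18.02%.
Total: 57.85% + 13.3144% + 18.02% = 89.1844%.
Rounded: 89.18%.

89.18%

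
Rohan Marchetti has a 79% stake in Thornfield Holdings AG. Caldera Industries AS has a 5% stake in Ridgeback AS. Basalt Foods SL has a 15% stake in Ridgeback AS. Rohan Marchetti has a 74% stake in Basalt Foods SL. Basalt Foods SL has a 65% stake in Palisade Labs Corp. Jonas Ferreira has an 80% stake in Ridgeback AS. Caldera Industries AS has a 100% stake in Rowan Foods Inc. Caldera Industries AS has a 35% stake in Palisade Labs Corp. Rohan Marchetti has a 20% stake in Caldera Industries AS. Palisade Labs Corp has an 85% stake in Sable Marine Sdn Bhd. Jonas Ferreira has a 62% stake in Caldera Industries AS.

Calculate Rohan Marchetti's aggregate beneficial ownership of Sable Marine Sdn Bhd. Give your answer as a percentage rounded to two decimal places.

46.84%

Rohan reaches Sable along 2 paths.
Via Basalt → Palisade: 74% × 65% × 85% = 40.885%.
Via Caldera → Palisade: 20% × 35% × 85% = 5.95%.
Total: 40.885% + 5.95% = 46.835%.
Rounded: 46.84%.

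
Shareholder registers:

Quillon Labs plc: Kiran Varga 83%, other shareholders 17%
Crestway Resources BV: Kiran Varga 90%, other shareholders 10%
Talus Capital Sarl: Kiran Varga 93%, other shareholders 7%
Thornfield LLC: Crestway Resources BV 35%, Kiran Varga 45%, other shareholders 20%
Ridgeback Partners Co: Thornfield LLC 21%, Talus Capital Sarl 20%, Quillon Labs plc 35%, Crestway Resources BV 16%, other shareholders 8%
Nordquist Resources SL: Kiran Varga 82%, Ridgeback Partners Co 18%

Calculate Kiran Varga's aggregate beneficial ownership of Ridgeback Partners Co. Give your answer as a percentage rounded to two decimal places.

78.12%

Kiran reaches Ridgeback along 5 paths.
Via Crestway → Thornfield: 90% × 35% × 21% = 6.615%.
Via Thornfield: 45% × 21% = 9.45%.
Via Talus: 93% × 20% = 18.6%.
Via Quillon: 83% × 35% = 29.05%.
Via Crestway: 90% × 16% = 14.4%.
Total: 6.615% + 9.45% + 18.6% + 29.05% + 14.4% = 78.115%.
Rounded: 78.12%.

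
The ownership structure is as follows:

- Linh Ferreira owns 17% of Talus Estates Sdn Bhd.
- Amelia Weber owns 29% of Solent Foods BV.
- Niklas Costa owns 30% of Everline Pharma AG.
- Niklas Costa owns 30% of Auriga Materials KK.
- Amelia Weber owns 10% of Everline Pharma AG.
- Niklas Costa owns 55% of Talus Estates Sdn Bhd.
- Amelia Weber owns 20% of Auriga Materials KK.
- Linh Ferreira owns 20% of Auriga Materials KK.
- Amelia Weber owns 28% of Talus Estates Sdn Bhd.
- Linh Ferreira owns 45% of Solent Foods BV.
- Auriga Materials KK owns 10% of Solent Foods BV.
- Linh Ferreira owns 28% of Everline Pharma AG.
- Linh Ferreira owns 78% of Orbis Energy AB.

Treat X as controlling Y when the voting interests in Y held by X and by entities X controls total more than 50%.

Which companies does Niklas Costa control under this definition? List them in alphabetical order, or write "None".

Talus Estates Sdn Bhd

Niklas holds 55% of Talus, so Niklas controls Talus.
No other company's threshold is met.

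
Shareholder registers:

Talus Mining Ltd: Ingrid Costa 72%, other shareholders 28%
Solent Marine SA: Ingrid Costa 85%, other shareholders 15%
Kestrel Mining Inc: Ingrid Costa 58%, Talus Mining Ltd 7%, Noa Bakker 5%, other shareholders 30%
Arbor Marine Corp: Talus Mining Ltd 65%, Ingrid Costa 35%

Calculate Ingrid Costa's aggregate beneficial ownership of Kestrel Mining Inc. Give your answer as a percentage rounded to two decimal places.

Ingrid reaches Kestrel along 2 paths.
Direct stake: 58% = 58%.
Via Talus: 72% × 7% = 5.04%.
Total: 58% + 5.04% = 63.04%.

63.04%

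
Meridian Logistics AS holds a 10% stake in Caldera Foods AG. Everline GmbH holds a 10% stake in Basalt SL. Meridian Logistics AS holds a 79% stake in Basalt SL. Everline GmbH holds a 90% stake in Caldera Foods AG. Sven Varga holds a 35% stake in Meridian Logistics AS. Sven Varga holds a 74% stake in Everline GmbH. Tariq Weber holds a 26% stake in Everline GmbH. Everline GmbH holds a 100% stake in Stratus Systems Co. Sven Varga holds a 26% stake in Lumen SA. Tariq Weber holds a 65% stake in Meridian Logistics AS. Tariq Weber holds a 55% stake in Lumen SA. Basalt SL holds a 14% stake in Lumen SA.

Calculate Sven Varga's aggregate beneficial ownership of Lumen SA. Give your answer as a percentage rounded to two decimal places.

30.91%

Sven reaches Lumen along 3 paths.
Direct stake: 26% = 26%.
Via Meridian → Basalt: 35% × 79% × 14% = 3.871%.
Via Everline → Basalt: 74% × 10% × 14% = 1.036%.
Total: 26% + 3.871% + 1.036% = 30.907%.
Rounded: 30.91%.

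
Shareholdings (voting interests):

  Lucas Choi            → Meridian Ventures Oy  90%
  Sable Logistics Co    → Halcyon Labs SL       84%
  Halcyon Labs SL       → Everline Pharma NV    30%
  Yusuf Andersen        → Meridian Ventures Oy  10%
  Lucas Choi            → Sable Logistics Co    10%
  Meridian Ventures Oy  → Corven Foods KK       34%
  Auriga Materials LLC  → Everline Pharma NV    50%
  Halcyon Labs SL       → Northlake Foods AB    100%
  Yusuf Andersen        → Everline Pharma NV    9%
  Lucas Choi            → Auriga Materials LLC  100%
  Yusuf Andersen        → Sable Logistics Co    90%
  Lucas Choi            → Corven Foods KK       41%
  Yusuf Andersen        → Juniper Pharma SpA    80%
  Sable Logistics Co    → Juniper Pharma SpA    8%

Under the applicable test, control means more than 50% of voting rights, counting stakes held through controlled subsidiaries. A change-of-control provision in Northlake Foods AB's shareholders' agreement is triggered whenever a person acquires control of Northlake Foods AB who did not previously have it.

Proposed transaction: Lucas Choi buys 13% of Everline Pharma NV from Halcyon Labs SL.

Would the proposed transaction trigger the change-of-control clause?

No

The purchase adds only to Lucas's holdings (Halcyon's stake shrinks), so Lucas is the only person who could newly come to control Northlake.
Lucas holds 100% of Auriga, so Lucas controls Auriga.
Lucas holds 90% of Meridian, so Lucas controls Meridian.
Lucas and Meridian together hold 41% + 34% = 75% of Corven, so Lucas controls Corven.
Neither Lucas nor any entity Lucas controls holds any voting interest in Northlake.
So before the transaction, Lucas does not control Northlake.
After the purchase, Lucas holds 13% of Everline directly, and Halcyon's stake falls to 17%.
Auriga and Lucas together hold 50% + 13% = 63% of Everline, so Lucas controls Everline.
After the transaction, neither Lucas nor any entity Lucas controls holds a voting interest in Northlake, so Lucas still does not control it.
No new person acquires control, so the clause is not triggered.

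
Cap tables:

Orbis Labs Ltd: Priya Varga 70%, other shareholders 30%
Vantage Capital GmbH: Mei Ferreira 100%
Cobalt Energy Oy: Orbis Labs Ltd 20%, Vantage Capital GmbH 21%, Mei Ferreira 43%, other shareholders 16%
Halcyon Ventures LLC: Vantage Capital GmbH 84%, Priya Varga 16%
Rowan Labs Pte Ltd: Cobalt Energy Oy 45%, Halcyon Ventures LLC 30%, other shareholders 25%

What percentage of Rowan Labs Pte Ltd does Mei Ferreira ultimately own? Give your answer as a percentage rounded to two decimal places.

54.00%

Mei reaches Rowan along 3 paths.
Via Vantage → Cobalt: 100% × 21% × 45% = 9.45%.
Via Cobalt: 43% × 45% = 19.35%.
Via Vantage → Halcyon: 100% × 84% × 30% = 25.2%.
Total: 9.45% + 19.35% + 25.2% = 54%.
Rounded: 54.00%.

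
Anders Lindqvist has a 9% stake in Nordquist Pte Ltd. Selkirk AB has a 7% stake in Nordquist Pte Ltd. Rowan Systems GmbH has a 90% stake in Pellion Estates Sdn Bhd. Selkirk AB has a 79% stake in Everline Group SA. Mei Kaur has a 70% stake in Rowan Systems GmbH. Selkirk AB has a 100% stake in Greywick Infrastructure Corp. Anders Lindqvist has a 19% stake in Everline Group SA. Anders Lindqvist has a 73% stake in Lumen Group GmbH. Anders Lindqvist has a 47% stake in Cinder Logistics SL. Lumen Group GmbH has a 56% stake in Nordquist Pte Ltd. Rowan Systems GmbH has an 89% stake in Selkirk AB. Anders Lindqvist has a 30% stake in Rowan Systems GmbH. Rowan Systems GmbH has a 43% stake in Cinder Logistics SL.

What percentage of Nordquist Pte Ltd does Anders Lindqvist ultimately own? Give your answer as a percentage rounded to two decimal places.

51.75%

Anders reaches Nordquist along 3 paths.
Via Lumen: 73% × 56% = 40.88%.
Via Rowan → Selkirk: 30% × 89% × 7% = 1.869%.
Direct stake: 9% = 9%.
Total: 40.88% + 1.869% + 9% = 51.749%.
Rounded: 51.75%.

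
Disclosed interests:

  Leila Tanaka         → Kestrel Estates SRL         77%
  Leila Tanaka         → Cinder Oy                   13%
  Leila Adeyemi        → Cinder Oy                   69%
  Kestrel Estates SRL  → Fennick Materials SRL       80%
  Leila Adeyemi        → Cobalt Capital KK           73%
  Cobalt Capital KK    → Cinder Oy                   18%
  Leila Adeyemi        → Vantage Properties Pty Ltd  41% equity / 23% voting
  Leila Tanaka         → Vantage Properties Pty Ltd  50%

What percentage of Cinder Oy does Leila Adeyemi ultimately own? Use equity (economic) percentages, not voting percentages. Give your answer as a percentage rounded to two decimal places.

82.14%

Leila Adeyemi reaches Cinder along 2 paths.
Direct stake: 69% = 69%.
Via Cobalt: 73% × 18% = 13.14%.
Total: 69% + 13.14% = 82.14%.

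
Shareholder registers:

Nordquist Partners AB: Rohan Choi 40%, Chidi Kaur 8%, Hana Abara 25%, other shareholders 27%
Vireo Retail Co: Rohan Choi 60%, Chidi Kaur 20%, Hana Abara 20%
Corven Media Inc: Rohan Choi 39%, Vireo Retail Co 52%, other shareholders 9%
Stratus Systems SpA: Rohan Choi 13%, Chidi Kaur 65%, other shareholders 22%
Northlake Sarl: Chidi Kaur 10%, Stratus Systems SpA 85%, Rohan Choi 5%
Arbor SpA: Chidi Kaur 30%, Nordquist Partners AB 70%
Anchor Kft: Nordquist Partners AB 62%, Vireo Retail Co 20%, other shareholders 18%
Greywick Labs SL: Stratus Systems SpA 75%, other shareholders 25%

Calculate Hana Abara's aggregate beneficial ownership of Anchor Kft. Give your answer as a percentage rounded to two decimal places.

19.50%

Hana reaches Anchor along 2 paths.
Via Nordquist: 25% × 62% = 15.5%.
Via Vireo: 20% × 20% = 4%.
Total: 15.5% + 4% = 19.5%.
Rounded: 19.50%.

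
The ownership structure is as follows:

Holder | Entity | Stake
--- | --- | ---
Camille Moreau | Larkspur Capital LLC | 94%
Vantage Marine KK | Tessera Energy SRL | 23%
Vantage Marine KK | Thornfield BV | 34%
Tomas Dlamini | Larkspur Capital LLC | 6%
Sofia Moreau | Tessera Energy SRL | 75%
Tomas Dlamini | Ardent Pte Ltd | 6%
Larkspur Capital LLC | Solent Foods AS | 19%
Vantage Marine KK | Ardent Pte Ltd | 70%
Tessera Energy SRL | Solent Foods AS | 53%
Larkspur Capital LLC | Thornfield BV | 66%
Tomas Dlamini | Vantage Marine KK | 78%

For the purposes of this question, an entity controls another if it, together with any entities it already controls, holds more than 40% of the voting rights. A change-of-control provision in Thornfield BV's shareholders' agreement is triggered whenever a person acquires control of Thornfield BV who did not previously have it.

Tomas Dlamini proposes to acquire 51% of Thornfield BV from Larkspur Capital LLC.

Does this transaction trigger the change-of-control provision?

The purchase adds only to Tomas's holdings (Larkspur's stake shrinks), so Tomas is the only person who could newly come to control Thornfield.
Tomas holds 78% of Vantage, so Tomas controls Vantage.
Tomas and Vantage together hold 6% + 70% = 76% of Ardent, so Tomas controls Ardent.
In Thornfield, Tomas's side holds only 34%, not > 40%.
So before the transaction, Tomas does not control Thornfield.
After the purchase, Tomas holds 51% of Thornfield directly, and Larkspur's stake falls to 15%.
Vantage and Tomas together hold 34% + 51% = 85% of Thornfield, so Tomas controls Thornfield.
Tomas did not control Thornfield before and does after, so the clause is triggered.

Yes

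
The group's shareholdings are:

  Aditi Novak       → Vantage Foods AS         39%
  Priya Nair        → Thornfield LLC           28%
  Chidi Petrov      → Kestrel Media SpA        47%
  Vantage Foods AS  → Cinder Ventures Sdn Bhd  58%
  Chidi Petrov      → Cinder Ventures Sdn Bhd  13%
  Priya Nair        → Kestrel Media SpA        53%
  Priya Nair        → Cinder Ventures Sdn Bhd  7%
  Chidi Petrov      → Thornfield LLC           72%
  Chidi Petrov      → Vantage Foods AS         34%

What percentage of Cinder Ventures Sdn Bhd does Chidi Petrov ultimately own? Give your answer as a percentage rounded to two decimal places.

32.72%

Chidi reaches Cinder along 2 paths.
Via Vantage: 34% × 58% = 19.72%.
Direct stake: 13% = 13%.
Total: 19.72% + 13% = 32.72%.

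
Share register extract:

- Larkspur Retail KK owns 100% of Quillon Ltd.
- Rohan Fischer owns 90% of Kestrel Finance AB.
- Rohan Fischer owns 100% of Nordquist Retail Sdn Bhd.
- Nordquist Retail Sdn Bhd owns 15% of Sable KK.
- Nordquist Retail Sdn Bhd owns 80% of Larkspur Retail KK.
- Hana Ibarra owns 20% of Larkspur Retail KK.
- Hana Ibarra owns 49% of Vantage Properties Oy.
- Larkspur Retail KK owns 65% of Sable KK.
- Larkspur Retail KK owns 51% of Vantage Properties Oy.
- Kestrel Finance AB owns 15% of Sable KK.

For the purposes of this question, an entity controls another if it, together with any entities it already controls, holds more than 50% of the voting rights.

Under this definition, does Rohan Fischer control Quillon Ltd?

Rohan holds 100% of Nordquist, so Rohan controls Nordquist.
Nordquist holds 80% of Larkspur, so Rohan controls Larkspur.
Larkspur holds 100% of Quillon, so Rohan controls Quillon.

Yes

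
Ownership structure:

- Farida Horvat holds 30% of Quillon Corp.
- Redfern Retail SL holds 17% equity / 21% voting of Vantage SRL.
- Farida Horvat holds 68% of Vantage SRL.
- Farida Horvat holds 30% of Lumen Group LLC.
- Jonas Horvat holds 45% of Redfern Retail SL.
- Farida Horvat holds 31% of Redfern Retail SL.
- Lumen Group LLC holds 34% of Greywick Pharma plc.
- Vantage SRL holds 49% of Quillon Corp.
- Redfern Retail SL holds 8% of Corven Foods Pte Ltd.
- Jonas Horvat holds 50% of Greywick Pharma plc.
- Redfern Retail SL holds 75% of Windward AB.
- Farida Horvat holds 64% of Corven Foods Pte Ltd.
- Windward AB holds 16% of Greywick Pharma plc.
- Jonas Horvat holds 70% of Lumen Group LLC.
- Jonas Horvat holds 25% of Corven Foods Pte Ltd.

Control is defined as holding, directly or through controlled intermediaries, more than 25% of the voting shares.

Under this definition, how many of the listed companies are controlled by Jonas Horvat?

5

Jonas holds 45% of Redfern, so Jonas controls Redfern.
Jonas holds 70% of Lumen, so Jonas controls Lumen.
Redfern holds 75% of Windward, so Jonas controls Windward.
Jonas and Lumen and Windward together hold 50% + 34% + 16% = 100% of Greywick, so Jonas controls Greywick.
Jonas and Redfern together hold 25% + 8% = 33% of Corven, so Jonas controls Corven.
No other company's threshold is met.
Jonas controls 5 companies.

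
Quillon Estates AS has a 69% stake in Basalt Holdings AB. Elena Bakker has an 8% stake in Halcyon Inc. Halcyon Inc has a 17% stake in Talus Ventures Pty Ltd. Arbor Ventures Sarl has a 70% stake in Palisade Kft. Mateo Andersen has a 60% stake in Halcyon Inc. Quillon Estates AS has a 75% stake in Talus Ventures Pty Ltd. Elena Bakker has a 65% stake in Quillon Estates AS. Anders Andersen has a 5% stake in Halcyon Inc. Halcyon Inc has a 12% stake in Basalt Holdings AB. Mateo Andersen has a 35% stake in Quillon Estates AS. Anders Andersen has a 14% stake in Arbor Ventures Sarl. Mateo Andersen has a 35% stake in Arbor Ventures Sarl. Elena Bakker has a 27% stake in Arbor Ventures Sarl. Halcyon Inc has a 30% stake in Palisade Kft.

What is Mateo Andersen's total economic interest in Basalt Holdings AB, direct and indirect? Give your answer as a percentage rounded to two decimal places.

Mateo reaches Basalt along 2 paths.
Via Quillon: 35% × 69% = 24.15%.
Via Halcyon: 60% × 12% = 7.2%.
Total: 24.15% + 7.2% = 31.35%.

31.35%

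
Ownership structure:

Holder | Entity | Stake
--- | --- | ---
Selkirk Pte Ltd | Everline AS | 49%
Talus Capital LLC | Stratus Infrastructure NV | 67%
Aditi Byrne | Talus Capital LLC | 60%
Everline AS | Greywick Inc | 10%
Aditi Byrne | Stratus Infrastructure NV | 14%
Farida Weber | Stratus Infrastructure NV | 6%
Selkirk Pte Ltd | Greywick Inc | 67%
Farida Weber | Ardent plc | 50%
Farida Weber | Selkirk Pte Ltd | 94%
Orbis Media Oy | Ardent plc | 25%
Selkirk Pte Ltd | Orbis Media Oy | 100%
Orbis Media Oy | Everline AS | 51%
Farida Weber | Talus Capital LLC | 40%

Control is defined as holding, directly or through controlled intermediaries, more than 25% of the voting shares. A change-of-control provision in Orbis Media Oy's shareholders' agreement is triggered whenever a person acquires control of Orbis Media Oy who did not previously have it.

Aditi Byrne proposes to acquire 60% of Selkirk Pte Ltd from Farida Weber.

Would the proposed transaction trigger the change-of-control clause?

Yes

The purchase adds only to Aditi's holdings (Farida's stake shrinks), so Aditi is the only person who could newly come to control Orbis.
Aditi holds 60% of Talus, so Aditi controls Talus.
Aditi and Talus together hold 14% + 67% = 81% of Stratus, so Aditi controls Stratus.
Neither Aditi nor any entity Aditi controls holds any voting interest in Orbis.
So before the transaction, Aditi does not control Orbis.
After the purchase, Aditi holds 60% of Selkirk directly, and Farida's stake falls to 34%.
Aditi holds 60% of Selkirk, so Aditi controls Selkirk.
Selkirk holds 100% of Orbis, so Aditi controls Orbis.
Aditi did not control Orbis before and does after, so the clause is triggered.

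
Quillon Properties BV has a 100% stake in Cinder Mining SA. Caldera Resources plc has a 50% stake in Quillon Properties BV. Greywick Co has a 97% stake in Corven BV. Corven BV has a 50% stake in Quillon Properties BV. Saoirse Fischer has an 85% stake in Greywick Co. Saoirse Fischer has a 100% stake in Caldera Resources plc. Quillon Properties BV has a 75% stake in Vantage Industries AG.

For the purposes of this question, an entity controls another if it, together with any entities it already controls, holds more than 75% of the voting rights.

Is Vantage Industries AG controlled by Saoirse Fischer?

Saoirse holds 85% of Greywick, so Saoirse controls Greywick.
Saoirse holds 100% of Caldera, so Saoirse controls Caldera.
Greywick holds 97% of Corven, so Saoirse controls Corven.
Corven and Caldera together hold 50% + 50% = 100% of Quillon, so Saoirse controls Quillon.
Quillon holds 100% of Cinder, so Saoirse controls Cinder.
In Vantage, Saoirse's side holds only 75%, not > 75%.
So Saoirse does not control Vantage.

No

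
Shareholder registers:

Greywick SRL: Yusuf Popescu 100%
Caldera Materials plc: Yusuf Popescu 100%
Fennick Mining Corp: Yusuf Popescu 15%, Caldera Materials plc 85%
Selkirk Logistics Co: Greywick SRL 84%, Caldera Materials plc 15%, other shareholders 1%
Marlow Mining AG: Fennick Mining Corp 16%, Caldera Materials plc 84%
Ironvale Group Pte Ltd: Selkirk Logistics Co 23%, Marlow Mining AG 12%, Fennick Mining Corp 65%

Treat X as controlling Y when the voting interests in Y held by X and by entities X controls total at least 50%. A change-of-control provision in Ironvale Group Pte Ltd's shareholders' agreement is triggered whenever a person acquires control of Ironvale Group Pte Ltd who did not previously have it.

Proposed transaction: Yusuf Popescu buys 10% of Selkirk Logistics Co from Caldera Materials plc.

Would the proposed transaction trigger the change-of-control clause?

The purchase adds only to Yusuf's holdings (Caldera's stake shrinks), so Yusuf is the only person who could newly come to control Ironvale.
Yusuf holds 100% of Caldera, so Yusuf controls Caldera.
Yusuf holds 100% of Greywick, so Yusuf controls Greywick.
Greywick and Caldera together hold 84% + 15% = 99% of Selkirk, so Yusuf controls Selkirk.
Yusuf and Caldera together hold 15% + 85% = 100% of Fennick, so Yusuf controls Fennick.
Fennick and Caldera together hold 16% + 84% = 100% of Marlow, so Yusuf controls Marlow.
Selkirk and Marlow and Fennick together hold 23% + 12% + 65% = 100% of Ironvale, so Yusuf controls Ironvale.
So Yusuf already controls Ironvale before the transaction.
After the purchase, Yusuf holds 10% of Selkirk directly, and Caldera's stake falls to 5%.
Yusuf controlled Ironvale already, so this is not a new person acquiring control; every other person's position is unchanged or reduced.
No new person acquires control, so the clause is not triggered.

No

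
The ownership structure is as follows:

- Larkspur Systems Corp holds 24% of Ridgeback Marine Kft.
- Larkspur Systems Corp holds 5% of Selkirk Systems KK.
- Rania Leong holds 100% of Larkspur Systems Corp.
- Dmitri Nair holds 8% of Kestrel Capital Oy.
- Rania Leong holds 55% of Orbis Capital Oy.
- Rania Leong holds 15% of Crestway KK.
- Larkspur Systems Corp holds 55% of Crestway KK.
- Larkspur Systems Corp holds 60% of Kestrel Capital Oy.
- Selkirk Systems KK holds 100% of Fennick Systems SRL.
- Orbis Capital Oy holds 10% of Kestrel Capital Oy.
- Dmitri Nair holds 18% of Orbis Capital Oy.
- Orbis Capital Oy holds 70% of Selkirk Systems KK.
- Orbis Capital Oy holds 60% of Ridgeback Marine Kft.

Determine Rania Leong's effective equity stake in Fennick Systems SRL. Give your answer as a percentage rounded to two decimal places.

43.50%

Rania reaches Fennick along 2 paths.
Via Orbis → Selkirk: 55% × 70% × 100% = 38.5%.
Via Larkspur → Selkirk: 100% × 5% × 100% = 5%.
Total: 38.5% + 5% = 43.5%.
Rounded: 43.50%.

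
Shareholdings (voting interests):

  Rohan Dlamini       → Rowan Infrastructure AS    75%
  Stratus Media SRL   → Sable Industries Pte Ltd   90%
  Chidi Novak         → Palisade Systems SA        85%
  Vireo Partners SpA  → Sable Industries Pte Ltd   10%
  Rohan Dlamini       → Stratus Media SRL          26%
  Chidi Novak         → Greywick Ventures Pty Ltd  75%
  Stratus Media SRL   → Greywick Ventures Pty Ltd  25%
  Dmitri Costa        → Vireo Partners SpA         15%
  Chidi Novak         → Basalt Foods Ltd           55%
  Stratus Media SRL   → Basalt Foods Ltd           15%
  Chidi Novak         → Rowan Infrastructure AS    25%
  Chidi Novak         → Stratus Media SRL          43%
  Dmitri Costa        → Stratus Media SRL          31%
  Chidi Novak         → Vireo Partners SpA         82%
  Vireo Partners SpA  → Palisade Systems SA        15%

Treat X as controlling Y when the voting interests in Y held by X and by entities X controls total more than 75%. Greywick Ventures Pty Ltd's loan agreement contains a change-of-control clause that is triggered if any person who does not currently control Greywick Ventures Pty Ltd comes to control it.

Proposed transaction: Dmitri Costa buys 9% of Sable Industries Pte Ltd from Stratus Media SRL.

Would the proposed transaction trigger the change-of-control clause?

No

The purchase adds only to Dmitri's holdings (Stratus's stake shrinks), so Dmitri is the only person who could newly come to control Greywick.
Dmitri's largest direct stake is 31% in Stratus, which does not meet the threshold, so Dmitri controls no company.
Neither Dmitri nor any entity Dmitri controls holds any voting interest in Greywick.
So before the transaction, Dmitri does not control Greywick.
After the purchase, Dmitri holds 9% of Sable directly, and Stratus's stake falls to 81%.
Dmitri's side now holds 9% of Sable, not > 75%, so Dmitri still does not control Sable.
After the transaction, neither Dmitri nor any entity Dmitri controls holds a voting interest in Greywick, so Dmitri still does not control it.
No new person acquires control, so the clause is not triggered.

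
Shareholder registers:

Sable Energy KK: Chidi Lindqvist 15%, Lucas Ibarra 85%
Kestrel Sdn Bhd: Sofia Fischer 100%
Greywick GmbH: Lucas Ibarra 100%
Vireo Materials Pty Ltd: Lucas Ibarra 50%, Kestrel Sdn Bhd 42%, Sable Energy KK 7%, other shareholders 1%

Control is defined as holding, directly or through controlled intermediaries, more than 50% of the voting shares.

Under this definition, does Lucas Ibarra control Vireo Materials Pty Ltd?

Lucas holds 85% of Sable, so Lucas controls Sable.
Lucas and Sable together hold 50% + 7% = 57% of Vireo, so Lucas controls Vireo.

Yes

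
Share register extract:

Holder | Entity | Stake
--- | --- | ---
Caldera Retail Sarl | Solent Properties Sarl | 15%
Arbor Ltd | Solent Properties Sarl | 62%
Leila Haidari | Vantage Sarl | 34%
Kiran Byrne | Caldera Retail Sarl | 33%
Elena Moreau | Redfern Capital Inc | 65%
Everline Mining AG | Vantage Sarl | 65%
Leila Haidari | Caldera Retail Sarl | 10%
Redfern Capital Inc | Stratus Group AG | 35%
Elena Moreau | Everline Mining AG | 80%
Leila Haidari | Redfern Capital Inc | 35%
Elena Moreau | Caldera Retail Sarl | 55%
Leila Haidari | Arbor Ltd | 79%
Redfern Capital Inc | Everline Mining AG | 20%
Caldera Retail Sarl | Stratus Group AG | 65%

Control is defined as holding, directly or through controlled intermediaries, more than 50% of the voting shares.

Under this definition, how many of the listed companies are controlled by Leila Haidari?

2

Leila holds 79% of Arbor, so Leila controls Arbor.
Arbor holds 62% of Solent, so Leila controls Solent.
No other company's threshold is met.
Leila controls 2 companies.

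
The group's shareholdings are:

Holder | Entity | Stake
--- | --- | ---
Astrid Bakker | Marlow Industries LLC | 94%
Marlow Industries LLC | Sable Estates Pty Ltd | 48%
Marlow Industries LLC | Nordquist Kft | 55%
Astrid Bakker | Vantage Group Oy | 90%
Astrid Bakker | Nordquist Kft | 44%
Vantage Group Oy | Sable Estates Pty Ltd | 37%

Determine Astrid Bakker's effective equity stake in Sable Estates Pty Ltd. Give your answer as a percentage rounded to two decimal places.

78.42%

Astrid reaches Sable along 2 paths.
Via Marlow: 94% × 48% = 45.12%.
Via Vantage: 90% × 37% = 33.3%.
Total: 45.12% + 33.3% = 78.42%.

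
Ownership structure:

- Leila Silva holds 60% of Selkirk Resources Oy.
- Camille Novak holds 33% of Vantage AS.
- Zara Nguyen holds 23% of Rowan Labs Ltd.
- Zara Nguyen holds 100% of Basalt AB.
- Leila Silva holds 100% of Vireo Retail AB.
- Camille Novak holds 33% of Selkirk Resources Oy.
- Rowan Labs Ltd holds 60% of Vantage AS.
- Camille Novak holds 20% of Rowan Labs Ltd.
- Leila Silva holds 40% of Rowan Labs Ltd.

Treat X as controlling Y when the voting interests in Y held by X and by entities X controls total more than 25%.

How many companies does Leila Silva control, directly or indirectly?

Leila holds 40% of Rowan, so Leila controls Rowan.
Leila holds 60% of Selkirk, so Leila controls Selkirk.
Rowan holds 60% of Vantage, so Leila controls Vantage.
Leila holds 100% of Vireo, so Leila controls Vireo.
No other company's threshold is met.
Leila controls 4 companies.

4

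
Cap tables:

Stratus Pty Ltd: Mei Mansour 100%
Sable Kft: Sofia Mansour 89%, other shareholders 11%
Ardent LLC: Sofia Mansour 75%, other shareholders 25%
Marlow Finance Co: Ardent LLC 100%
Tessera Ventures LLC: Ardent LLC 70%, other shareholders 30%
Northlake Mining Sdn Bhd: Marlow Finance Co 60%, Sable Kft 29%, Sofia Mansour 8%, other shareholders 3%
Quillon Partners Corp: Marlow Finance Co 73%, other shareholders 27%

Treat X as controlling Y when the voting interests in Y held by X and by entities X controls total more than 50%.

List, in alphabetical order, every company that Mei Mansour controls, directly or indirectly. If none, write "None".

Stratus Pty Ltd

Mei holds 100% of Stratus, so Mei controls Stratus.
No other company's threshold is met.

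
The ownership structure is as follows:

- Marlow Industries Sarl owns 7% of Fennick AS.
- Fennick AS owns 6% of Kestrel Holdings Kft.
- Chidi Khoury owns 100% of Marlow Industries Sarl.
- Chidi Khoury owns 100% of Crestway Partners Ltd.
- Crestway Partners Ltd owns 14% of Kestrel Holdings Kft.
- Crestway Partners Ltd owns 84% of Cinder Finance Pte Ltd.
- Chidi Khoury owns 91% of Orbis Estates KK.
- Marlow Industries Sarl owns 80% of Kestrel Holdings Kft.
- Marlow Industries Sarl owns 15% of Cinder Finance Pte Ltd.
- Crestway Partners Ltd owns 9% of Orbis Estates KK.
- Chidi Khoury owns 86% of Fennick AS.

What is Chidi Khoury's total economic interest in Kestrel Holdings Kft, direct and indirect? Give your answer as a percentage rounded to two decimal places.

99.58%

Chidi reaches Kestrel along 4 paths.
Via Fennick: 86% × 6% = 5.16%.
Via Marlow → Fennick: 100% × 7% × 6% = 0.42%.
Via Marlow: 100% × 80% = 80%.
Via Crestway: 100% × 14% = 14%.
Total: 5.16% + 0.42% + 80% + 14% = 99.58%.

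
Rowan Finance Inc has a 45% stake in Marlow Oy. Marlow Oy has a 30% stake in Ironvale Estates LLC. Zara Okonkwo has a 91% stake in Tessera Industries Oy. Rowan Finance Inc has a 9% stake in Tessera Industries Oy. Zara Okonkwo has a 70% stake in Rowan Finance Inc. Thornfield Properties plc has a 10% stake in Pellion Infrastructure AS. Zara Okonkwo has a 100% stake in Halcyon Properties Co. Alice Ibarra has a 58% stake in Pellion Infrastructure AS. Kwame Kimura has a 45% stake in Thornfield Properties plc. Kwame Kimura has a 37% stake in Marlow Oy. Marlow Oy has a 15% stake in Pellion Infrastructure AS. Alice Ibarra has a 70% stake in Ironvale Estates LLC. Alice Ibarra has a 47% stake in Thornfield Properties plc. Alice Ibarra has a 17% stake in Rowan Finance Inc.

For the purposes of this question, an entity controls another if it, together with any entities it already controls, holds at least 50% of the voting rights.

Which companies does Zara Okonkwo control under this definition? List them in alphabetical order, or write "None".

Zara holds 100% of Halcyon, so Zara controls Halcyon.
Zara holds 70% of Rowan, so Zara controls Rowan.
Zara and Rowan together hold 91% + 9% = 100% of Tessera, so Zara controls Tessera.
No other company's threshold is met.

Halcyon Properties Co, Rowan Finance Inc, Tessera Industries Oy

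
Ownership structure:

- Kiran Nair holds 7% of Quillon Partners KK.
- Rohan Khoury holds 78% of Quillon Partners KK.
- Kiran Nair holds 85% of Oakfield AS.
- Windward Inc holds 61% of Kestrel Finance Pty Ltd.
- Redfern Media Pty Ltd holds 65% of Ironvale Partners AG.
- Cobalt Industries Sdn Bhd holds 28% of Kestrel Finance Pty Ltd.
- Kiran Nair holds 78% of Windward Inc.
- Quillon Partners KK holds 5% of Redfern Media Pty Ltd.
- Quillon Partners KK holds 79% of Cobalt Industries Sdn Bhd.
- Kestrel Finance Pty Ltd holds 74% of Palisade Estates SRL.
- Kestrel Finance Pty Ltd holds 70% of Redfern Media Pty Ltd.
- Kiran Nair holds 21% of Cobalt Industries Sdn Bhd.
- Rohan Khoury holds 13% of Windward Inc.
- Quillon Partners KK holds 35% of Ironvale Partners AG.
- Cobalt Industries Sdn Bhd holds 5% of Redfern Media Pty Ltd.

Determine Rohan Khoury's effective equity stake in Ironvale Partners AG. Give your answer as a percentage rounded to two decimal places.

43.30%

Rohan reaches Ironvale along 5 paths.
Via Quillon: 78% × 35% = 27.3%.
Via Quillon → Cobalt → Redfern: 78% × 79% × 5% × 65% = 2.00265%.
Via Quillon → Redfern: 78% × 5% × 65% = 2.535%.
Via Quillon → Cobalt → Kestrel → Redfern: 78% × 79% × 28% × 70% × 65% = 7.850388%.
Via Windward → Kestrel → Redfern: 13% × 61% × 70% × 65% = 3.60815%.
Total: 27.3% + 2.00265% + 2.535% + 7.850388% + 3.60815% = 43.296188%.
Rounded: 43.30%.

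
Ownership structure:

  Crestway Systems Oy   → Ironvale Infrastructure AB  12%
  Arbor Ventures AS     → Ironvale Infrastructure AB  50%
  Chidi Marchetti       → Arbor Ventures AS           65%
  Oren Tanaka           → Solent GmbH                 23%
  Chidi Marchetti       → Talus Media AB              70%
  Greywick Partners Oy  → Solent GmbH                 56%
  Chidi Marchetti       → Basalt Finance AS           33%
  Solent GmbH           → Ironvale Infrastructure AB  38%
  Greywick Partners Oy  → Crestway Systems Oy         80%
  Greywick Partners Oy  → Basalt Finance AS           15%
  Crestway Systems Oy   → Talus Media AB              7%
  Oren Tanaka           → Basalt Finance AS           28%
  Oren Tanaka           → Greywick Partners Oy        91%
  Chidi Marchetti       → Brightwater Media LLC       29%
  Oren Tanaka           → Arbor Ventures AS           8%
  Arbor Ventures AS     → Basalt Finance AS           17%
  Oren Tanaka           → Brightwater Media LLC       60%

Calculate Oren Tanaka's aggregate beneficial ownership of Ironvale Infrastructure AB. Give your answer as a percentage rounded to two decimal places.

Oren reaches Ironvale along 4 paths.
Via Arbor: 8% × 50% = 4%.
Via Greywick → Crestway: 91% × 80% × 12% = 8.736%.
Via Greywick → Solent: 91% × 56% × 38% = 19.3648%.
Via Solent: 23% × 38% = 8.74%.
Total: 4% + 8.736% + 19.3648% + 8.74% = 40.8408%.
Rounded: 40.84%.

40.84%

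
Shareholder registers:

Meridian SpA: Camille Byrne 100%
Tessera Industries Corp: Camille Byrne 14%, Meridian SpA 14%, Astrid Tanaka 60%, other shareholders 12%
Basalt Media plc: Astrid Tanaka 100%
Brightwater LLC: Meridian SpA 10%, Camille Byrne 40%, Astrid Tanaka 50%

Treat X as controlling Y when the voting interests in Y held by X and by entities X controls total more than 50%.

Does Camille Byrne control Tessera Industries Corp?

No

Camille holds 100% of Meridian, so Camille controls Meridian.
In Tessera, Camille's side holds only 14% + 14% = 28%, not > 50%.
So Camille does not control Tessera.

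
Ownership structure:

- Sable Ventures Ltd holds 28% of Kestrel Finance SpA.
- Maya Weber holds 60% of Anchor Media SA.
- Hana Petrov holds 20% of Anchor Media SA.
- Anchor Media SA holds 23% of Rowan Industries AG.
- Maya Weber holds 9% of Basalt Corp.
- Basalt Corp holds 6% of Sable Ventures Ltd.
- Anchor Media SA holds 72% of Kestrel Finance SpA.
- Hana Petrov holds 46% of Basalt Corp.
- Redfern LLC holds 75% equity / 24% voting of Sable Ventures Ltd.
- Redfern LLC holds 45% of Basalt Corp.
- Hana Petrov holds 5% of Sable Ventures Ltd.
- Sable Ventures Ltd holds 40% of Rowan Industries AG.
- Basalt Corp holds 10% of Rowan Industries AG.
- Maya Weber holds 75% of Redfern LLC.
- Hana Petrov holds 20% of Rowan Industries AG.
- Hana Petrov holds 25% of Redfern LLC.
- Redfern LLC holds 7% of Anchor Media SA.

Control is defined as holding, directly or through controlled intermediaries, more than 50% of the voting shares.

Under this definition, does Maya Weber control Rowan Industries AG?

No

Maya holds 75% of Redfern, so Maya controls Redfern.
Redfern and Maya together hold 7% + 60% = 67% of Anchor, so Maya controls Anchor.
Redfern and Maya together hold 45% + 9% = 54% of Basalt, so Maya controls Basalt.
Anchor holds 72% of Kestrel, so Maya controls Kestrel.
In Rowan, Maya's side holds only 10% + 23% = 33%, not > 50%.
So Maya does not control Rowan.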